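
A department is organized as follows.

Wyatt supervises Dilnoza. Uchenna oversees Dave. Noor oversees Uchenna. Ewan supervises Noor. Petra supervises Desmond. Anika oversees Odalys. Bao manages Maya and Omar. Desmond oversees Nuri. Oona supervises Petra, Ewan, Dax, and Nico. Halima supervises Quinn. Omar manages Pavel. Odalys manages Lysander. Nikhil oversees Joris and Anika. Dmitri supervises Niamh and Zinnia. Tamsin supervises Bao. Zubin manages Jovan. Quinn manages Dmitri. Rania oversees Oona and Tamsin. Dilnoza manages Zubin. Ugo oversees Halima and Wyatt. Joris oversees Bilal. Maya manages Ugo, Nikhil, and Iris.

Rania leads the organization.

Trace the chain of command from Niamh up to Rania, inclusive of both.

Niamh -> Dmitri -> Quinn -> Halima -> Ugo -> Maya -> Bao -> Tamsin -> Rania

Niamh reports to Dmitri. Dmitri reports to Quinn. Quinn reports to Halima. Halima reports to Ugo. Ugo reports to Maya. Maya reports to Bao. Bao reports to Tamsin. Tamsin reports to Rania. Rania is at the top.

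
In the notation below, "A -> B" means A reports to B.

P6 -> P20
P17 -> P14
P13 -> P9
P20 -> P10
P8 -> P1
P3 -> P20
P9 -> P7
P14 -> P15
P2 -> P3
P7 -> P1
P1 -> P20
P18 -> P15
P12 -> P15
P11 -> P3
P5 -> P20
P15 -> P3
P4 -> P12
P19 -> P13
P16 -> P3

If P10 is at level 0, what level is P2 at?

3

Chain from P2 up to P10: P2 → P3 → P20 → P10. That is 3 steps up, so P2 is 3 levels below P10.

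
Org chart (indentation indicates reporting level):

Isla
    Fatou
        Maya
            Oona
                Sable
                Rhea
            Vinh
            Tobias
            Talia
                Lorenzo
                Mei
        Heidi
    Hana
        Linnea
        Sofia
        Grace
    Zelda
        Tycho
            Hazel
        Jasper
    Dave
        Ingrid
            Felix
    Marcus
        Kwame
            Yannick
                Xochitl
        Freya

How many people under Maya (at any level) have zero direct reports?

The people in Maya's organization with no one reporting to them are Mei, Lorenzo, Tobias, Vinh, Rhea, Sable. That is 6.

6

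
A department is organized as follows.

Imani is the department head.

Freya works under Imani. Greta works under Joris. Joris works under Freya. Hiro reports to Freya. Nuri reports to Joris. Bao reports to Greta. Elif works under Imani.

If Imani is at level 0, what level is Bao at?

Chain from Bao up to Imani: Bao → Greta → Joris → Freya → Imani. That is 4 steps up, so Bao is 4 levels below Imani.

4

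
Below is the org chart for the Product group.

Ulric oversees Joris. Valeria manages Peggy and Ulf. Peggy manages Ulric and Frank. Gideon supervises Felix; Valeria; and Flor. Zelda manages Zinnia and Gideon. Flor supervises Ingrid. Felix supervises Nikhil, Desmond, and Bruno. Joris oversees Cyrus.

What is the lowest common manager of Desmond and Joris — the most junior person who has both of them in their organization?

Gideon

Desmond's chain of managers is Felix, Gideon, Zelda. Joris's chain of managers is Ulric, Peggy, Valeria, Gideon, Zelda. The first manager that appears in both chains is Gideon.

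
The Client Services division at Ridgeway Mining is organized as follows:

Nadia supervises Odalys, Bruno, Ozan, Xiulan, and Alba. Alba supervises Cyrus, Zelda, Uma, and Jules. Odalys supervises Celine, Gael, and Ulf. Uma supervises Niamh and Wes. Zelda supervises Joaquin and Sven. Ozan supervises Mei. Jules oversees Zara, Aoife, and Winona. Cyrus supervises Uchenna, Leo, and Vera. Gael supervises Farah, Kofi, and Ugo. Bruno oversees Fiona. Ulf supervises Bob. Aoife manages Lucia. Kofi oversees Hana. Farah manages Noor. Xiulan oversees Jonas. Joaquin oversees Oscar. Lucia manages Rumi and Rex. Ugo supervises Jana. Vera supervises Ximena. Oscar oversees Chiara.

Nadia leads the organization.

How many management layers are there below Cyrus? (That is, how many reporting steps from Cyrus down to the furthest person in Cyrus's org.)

The longest chain under Cyrus runs Cyrus → Vera → Ximena, which is 2 levels below Cyrus.

2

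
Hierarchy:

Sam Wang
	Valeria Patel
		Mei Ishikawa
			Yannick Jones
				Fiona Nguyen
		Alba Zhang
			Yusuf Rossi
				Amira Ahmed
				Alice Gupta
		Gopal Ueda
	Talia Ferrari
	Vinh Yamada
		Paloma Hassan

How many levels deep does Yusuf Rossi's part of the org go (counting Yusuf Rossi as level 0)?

The longest chain under Yusuf Rossi runs Yusuf Rossi → Alice Gupta, which is 1 level below Yusuf Rossi.

1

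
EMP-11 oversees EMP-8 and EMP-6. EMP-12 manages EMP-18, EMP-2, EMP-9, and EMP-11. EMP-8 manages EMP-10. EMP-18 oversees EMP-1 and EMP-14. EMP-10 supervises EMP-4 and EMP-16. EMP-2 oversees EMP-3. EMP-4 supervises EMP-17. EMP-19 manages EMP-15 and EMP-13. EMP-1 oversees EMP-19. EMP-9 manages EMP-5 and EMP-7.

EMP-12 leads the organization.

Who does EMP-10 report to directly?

EMP-8

EMP-10 reports directly to EMP-8.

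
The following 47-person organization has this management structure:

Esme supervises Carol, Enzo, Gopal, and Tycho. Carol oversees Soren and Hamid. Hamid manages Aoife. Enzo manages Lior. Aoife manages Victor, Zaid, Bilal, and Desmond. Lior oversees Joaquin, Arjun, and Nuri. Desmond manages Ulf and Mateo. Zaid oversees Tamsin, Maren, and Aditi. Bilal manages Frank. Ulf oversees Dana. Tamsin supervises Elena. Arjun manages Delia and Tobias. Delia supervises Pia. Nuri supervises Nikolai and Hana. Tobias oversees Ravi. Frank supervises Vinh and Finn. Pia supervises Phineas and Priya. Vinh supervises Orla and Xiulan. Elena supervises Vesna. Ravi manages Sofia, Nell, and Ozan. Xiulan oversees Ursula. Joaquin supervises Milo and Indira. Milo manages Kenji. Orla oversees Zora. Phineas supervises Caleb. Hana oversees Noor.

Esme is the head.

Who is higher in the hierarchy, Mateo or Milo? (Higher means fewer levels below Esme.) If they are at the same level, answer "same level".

Milo

Mateo is 5 levels below Esme; Milo is 4. Milo is higher.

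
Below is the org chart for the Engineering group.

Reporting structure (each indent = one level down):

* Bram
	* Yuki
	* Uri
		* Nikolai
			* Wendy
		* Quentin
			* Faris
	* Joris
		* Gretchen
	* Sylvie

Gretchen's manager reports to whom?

Bram

Gretchen reports to Joris, and Joris reports to Bram. So Gretchen's skip-level manager is Bram.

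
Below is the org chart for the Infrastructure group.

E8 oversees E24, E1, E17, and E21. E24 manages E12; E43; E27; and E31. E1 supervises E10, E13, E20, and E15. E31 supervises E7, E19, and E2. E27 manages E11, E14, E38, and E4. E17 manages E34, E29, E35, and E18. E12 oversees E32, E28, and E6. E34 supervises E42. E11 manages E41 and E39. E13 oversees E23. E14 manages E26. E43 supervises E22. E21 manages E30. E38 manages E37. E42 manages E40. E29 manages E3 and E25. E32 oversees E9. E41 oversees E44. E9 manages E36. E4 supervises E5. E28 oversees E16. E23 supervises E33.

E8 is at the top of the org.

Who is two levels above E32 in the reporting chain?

E32 reports to E12, and E12 reports to E24. So E32's skip-level manager is E24.

E24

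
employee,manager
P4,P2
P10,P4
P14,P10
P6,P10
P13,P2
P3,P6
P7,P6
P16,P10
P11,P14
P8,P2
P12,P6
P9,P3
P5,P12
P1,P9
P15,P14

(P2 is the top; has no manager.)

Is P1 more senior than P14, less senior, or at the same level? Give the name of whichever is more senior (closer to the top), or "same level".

P1 is 6 levels below P2; P14 is 3. P14 is higher.

P14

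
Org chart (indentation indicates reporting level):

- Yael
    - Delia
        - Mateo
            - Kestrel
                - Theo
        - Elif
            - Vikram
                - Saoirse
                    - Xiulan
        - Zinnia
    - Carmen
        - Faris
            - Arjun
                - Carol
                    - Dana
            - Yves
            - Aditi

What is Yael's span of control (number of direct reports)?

Yael directly manages Delia, Carmen. That is 2 direct reports.

2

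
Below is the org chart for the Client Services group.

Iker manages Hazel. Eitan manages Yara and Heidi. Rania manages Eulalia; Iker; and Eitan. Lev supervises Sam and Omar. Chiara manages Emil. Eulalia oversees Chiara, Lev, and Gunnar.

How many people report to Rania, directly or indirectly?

12

Rania directly manages Iker, Eitan, Eulalia. Under Iker: Hazel (1). Under Eitan: Heidi, Yara (2). Under Eulalia: Gunnar, Lev, Omar, Sam, Chiara, Emil (6). So Rania's organization is 3 direct reports plus everyone under them: 2 + 3 + 7 = 12.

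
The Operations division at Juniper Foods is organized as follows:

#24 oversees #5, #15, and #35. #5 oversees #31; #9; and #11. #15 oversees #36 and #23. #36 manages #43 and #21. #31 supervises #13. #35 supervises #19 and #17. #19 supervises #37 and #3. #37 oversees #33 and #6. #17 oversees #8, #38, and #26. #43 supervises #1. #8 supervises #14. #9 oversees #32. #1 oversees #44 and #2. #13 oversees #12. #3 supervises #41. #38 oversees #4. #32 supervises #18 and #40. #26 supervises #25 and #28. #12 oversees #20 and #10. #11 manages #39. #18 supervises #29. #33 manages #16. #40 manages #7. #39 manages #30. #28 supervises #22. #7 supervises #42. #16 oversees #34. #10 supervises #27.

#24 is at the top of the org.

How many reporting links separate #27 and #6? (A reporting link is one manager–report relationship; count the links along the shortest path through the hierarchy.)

10

#27 is 6 levels below #24, and #6 is 4 levels below #24 (their lowest common manager). The shortest path runs up from #27 to #24 and back down to #6: 6 + 4 = 10 links.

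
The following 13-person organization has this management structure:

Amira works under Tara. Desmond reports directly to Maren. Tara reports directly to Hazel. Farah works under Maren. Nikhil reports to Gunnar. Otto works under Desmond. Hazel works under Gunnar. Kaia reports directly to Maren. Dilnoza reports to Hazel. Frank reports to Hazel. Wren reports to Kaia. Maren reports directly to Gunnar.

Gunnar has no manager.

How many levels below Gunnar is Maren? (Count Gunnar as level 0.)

Chain from Maren up to Gunnar: Maren → Gunnar. That is 1 step up, so Maren is 1 level below Gunnar.

1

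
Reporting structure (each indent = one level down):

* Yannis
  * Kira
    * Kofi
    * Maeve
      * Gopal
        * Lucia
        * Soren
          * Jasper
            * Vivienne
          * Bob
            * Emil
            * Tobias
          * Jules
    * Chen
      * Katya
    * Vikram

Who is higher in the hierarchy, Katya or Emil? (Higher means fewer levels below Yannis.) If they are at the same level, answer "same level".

Katya

Katya is 3 levels below Yannis; Emil is 6. Katya is higher.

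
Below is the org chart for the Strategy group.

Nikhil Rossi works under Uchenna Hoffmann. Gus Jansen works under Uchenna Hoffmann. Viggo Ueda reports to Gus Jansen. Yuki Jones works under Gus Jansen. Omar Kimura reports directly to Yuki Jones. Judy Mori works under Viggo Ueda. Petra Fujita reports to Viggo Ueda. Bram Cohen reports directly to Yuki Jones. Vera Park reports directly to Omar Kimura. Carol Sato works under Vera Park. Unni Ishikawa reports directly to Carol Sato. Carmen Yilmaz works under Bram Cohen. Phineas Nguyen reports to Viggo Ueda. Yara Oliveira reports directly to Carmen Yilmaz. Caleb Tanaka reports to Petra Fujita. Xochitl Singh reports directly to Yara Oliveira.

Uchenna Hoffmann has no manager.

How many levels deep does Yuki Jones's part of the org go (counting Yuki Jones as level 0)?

The longest chain under Yuki Jones runs Yuki Jones → Bram Cohen → Carmen Yilmaz → Yara Oliveira → Xochitl Singh, which is 4 levels below Yuki Jones.

4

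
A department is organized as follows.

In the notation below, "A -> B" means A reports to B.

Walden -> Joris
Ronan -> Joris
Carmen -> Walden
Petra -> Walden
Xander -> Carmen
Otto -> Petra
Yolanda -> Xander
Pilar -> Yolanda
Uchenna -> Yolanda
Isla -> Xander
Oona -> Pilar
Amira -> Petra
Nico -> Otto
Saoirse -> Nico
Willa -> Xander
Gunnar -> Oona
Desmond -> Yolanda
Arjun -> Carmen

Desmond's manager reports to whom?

Desmond reports to Yolanda, and Yolanda reports to Xander. So Desmond's skip-level manager is Xander.

Xander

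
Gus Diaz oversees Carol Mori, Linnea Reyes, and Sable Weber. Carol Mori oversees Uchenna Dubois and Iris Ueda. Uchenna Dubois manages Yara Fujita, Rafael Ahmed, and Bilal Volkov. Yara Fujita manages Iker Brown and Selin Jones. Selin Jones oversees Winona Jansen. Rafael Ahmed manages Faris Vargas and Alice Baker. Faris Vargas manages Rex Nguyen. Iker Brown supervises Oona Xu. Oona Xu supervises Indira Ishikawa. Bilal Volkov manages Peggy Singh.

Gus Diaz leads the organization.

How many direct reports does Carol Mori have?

Carol Mori directly manages Uchenna Dubois, Iris Ueda. That is 2 direct reports.

2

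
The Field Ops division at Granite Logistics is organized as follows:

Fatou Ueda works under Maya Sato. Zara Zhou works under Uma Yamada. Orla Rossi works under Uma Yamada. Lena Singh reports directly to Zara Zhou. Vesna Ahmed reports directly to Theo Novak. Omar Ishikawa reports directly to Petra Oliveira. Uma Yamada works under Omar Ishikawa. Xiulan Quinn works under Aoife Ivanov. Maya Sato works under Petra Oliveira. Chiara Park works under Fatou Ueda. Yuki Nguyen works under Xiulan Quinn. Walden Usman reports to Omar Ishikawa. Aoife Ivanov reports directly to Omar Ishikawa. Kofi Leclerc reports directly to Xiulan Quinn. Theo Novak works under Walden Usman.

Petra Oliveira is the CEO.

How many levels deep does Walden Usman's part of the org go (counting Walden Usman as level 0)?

The longest chain under Walden Usman runs Walden Usman → Theo Novak → Vesna Ahmed, which is 2 levels below Walden Usman.

2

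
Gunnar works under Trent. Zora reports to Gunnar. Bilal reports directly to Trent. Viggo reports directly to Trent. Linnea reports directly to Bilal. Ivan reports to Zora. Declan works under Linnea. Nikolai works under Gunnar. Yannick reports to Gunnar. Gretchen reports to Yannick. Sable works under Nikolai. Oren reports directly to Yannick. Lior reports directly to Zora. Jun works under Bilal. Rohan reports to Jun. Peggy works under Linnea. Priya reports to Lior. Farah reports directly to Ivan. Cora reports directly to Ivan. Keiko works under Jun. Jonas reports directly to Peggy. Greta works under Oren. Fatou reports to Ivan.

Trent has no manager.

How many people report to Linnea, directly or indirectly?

Linnea directly manages Declan, Peggy. Declan has no reports. Under Peggy: Jonas (1). So Linnea's organization is 2 direct reports plus everyone under them: 1 + 2 = 3.

3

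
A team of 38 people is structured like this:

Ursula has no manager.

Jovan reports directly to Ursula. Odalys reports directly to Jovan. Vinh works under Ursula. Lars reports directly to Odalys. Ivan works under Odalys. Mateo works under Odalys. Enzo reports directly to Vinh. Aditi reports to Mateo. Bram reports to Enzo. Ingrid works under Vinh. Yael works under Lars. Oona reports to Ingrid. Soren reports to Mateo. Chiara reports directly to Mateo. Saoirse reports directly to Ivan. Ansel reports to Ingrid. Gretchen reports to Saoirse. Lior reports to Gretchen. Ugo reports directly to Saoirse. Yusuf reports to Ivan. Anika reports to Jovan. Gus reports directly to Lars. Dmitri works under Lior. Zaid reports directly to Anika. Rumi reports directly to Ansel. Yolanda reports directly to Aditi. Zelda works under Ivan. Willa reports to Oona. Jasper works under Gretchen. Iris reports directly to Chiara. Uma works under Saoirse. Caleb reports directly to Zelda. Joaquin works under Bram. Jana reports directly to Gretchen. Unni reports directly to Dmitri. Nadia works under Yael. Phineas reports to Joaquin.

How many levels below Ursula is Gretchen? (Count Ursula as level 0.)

Chain from Gretchen up to Ursula: Gretchen → Saoirse → Ivan → Odalys → Jovan → Ursula. That is 5 steps up, so Gretchen is 5 levels below Ursula.

5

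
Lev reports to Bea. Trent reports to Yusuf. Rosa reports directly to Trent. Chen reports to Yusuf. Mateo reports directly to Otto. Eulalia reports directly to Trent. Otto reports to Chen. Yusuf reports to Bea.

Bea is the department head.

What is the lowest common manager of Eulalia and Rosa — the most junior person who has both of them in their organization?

Trent

Eulalia's chain of managers is Trent, Yusuf, Bea. Rosa's chain of managers is Trent, Yusuf, Bea. The first manager that appears in both chains is Trent.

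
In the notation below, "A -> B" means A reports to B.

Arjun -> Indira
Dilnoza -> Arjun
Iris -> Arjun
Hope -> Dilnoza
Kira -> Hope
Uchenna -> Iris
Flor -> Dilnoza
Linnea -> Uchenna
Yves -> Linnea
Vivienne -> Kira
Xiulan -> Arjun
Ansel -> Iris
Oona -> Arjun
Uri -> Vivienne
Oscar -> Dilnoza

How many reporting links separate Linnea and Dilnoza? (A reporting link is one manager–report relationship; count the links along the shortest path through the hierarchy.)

4

Linnea is 3 levels below Arjun, and Dilnoza is 1 level below Arjun (their lowest common manager). The shortest path runs up from Linnea to Arjun and back down to Dilnoza: 3 + 1 = 4 links.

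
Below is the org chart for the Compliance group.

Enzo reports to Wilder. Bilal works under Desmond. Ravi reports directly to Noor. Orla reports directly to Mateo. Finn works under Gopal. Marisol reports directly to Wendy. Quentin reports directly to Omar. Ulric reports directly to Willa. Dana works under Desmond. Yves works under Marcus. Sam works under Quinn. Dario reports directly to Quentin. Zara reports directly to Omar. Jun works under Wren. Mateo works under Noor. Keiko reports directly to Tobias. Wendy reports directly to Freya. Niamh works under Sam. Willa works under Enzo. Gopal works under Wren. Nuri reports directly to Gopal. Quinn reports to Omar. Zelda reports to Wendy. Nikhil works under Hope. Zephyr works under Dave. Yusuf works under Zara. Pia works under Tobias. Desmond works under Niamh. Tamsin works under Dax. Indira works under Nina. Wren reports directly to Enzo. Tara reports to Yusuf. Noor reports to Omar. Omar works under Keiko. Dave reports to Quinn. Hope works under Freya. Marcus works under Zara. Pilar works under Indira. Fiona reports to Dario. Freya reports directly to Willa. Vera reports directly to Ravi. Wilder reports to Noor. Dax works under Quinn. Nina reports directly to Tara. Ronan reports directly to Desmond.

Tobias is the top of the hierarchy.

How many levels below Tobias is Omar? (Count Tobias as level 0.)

Chain from Omar up to Tobias: Omar → Keiko → Tobias. That is 2 steps up, so Omar is 2 levels below Tobias.

2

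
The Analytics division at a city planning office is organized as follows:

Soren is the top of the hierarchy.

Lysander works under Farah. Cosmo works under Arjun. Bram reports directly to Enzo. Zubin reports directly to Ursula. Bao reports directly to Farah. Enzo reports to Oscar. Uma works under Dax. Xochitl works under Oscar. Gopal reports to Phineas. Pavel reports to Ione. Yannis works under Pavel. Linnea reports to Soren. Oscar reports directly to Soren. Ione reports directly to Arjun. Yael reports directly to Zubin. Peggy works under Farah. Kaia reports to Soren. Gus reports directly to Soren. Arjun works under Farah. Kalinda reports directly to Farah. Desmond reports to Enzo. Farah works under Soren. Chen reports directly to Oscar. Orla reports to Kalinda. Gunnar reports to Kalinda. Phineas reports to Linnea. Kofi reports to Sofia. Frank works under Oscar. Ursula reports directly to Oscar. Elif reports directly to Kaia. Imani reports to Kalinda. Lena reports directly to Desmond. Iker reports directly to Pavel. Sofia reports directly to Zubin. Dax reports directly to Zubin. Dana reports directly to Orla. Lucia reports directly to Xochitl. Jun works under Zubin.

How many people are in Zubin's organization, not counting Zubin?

6

Zubin directly manages Dax, Sofia, Yael, Jun. Under Dax: Uma (1). Under Sofia: Kofi (1). Yael has no reports. Jun has no reports. So Zubin's organization is 4 direct reports plus everyone under them: 2 + 2 + 1 + 1 = 6.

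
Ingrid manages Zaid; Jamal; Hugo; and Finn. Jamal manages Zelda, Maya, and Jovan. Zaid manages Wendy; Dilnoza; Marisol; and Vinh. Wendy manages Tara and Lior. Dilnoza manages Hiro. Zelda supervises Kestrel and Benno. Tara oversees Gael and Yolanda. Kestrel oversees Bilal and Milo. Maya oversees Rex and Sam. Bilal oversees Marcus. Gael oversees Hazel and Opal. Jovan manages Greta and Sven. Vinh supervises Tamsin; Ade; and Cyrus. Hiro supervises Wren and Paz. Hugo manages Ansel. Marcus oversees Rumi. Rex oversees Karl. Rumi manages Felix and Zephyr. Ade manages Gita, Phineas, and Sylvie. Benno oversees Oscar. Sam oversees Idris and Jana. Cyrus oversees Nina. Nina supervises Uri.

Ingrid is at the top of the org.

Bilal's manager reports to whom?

Bilal reports to Kestrel, and Kestrel reports to Zelda. So Bilal's skip-level manager is Zelda.

Zelda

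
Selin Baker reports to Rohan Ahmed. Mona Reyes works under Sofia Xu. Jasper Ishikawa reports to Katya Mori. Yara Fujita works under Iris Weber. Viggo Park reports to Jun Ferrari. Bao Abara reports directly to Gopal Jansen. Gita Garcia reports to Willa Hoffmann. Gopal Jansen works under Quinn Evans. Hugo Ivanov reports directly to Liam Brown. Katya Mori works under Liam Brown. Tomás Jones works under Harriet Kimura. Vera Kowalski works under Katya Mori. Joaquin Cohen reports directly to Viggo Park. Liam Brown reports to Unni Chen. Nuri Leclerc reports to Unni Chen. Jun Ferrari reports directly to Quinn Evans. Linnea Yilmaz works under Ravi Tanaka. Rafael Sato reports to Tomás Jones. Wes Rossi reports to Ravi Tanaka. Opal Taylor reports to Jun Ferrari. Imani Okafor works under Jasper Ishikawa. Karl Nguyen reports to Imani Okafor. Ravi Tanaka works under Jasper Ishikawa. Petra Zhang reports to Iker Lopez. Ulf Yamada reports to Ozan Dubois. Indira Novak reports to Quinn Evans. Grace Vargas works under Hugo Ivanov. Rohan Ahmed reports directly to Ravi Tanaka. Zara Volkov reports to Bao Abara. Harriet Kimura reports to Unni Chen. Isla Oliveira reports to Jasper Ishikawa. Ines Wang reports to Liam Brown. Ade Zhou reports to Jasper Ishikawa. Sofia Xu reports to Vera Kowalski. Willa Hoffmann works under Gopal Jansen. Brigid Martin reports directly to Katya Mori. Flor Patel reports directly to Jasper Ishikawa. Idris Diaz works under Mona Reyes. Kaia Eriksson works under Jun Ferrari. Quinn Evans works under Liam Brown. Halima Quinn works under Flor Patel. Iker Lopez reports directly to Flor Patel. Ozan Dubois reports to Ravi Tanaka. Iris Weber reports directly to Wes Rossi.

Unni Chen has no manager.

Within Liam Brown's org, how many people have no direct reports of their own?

The people in Liam Brown's organization with no one reporting to them are Ines Wang, Grace Vargas, Indira Novak, Gita Garcia, Zara Volkov, Opal Taylor, Joaquin Cohen, Kaia Eriksson, Brigid Martin, Idris Diaz, Isla Oliveira, Ade Zhou, Karl Nguyen, Petra Zhang, Halima Quinn, Yara Fujita, Selin Baker, Linnea Yilmaz, Ulf Yamada. That is 19.

19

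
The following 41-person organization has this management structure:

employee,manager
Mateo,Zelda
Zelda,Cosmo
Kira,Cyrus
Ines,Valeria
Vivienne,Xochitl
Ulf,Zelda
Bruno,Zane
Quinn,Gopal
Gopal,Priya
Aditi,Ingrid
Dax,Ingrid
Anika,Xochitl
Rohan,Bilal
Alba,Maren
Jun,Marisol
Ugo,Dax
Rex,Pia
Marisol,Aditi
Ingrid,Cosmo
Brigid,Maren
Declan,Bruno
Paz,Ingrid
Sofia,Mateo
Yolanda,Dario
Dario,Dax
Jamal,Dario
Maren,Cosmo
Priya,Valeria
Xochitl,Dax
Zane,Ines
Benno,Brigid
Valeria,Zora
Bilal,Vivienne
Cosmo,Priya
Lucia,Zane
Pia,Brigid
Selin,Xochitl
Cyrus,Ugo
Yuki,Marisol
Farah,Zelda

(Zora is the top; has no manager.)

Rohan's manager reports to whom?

Vivienne

Rohan reports to Bilal, and Bilal reports to Vivienne. So Rohan's skip-level manager is Vivienne.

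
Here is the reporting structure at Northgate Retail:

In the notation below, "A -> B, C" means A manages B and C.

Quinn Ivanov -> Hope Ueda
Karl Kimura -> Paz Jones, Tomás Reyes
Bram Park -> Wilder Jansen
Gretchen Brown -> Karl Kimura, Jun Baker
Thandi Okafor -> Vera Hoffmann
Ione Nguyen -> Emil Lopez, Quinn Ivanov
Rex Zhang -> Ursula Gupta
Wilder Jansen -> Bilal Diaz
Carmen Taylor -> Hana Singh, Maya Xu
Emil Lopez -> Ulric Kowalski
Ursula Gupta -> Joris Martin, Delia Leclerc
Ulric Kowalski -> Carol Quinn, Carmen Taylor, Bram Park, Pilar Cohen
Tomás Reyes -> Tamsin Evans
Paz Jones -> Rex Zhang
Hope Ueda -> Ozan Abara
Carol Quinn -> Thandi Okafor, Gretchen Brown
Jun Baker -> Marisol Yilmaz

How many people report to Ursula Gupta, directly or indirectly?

2

Ursula Gupta directly manages Joris Martin, Delia Leclerc. Joris Martin has no reports. Delia Leclerc has no reports. So Ursula Gupta's organization is 2 direct reports plus everyone under them: 1 + 1 = 2.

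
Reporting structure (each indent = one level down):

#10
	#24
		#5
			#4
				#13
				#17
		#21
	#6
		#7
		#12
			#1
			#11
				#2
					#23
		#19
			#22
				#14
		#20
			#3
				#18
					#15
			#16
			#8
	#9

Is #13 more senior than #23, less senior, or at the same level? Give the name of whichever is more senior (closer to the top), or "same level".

#13

#13 is 4 levels below #10; #23 is 5. #13 is higher.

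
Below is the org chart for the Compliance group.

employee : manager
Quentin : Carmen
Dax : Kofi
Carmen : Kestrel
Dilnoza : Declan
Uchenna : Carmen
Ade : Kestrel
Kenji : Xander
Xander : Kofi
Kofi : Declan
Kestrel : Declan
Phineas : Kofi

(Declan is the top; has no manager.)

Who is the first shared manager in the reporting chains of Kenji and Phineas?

Kofi

Kenji's chain of managers is Xander, Kofi, Declan. Phineas's chain of managers is Kofi, Declan. The first manager that appears in both chains is Kofi.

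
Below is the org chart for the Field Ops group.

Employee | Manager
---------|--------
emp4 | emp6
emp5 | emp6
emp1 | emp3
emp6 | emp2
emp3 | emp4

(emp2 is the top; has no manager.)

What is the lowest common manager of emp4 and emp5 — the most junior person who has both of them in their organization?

emp6

emp4's chain of managers is emp6, emp2. emp5's chain of managers is emp6, emp2. The first manager that appears in both chains is emp6.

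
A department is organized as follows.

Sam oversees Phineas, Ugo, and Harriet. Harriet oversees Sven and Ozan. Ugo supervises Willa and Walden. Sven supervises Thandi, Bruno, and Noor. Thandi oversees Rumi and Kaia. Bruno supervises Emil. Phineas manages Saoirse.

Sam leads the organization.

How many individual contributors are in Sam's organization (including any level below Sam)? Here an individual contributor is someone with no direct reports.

The people in Sam's organization with no one reporting to them are Saoirse, Willa, Walden, Ozan, Noor, Emil, Kaia, Rumi. That is 8.

8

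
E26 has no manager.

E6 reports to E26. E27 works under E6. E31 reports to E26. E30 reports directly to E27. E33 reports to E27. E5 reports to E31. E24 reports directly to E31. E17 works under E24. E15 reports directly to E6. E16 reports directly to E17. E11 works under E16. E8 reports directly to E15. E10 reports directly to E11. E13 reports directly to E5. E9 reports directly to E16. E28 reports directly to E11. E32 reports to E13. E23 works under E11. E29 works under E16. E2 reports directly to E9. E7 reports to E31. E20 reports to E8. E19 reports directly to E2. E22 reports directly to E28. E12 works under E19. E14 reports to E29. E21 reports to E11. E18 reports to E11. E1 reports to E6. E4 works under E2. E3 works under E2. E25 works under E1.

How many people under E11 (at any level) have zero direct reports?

The people in E11's organization with no one reporting to them are E18, E21, E23, E22, E10. That is 5.

5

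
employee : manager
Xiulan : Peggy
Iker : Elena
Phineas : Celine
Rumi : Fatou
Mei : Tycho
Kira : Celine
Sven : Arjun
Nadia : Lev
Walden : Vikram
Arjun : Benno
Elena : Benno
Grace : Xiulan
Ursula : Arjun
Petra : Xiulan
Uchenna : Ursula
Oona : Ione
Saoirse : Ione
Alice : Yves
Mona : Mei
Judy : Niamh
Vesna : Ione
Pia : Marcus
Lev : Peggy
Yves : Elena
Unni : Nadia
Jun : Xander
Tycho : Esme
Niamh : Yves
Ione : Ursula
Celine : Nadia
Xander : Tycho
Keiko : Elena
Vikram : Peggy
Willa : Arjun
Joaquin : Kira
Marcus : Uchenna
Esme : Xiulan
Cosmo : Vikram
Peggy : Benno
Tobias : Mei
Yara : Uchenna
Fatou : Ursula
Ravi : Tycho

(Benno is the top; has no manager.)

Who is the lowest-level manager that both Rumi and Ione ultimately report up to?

Rumi's chain of managers is Fatou, Ursula, Arjun, Benno. Ione's chain of managers is Ursula, Arjun, Benno. The first manager that appears in both chains is Ursula.

Ursula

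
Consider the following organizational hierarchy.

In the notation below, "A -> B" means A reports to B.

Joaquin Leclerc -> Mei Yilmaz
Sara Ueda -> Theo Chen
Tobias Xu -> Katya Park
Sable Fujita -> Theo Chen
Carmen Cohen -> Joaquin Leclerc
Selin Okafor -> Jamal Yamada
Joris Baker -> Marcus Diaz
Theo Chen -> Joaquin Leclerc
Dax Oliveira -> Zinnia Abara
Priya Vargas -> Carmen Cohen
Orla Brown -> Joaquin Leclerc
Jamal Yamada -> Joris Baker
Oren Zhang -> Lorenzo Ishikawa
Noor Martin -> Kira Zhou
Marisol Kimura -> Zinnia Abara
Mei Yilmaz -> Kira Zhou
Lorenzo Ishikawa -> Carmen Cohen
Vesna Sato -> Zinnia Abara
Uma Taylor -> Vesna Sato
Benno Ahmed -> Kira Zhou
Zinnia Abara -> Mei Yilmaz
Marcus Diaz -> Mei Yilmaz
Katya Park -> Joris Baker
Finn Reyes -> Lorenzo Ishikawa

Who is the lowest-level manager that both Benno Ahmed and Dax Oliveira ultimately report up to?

Kira Zhou

Benno Ahmed's chain of managers is Kira Zhou. Dax Oliveira's chain of managers is Zinnia Abara, Mei Yilmaz, Kira Zhou. The first manager that appears in both chains is Kira Zhou.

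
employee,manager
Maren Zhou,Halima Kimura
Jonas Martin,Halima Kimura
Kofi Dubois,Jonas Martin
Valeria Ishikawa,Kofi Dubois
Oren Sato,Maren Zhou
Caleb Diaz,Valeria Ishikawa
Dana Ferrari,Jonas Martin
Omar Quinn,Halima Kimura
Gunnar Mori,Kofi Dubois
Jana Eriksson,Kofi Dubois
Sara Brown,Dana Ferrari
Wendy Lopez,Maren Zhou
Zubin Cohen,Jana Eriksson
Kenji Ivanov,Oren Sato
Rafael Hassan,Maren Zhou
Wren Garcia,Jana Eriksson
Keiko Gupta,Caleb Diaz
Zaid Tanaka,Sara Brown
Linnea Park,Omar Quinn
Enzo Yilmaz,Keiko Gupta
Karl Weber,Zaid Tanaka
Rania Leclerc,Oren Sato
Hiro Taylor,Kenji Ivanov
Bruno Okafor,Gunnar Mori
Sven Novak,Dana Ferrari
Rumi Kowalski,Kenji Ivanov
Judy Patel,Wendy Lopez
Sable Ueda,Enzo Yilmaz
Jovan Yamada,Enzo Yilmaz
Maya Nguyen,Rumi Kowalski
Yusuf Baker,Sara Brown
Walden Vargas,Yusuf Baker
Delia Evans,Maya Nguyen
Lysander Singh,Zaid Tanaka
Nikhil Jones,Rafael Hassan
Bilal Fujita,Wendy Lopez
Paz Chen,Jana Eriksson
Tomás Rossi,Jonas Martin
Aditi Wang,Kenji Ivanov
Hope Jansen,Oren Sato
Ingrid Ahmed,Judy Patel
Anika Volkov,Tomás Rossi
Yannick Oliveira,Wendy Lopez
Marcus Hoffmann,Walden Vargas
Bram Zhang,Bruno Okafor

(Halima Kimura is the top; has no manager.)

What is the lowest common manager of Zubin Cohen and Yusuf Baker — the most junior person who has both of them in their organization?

Zubin Cohen's chain of managers is Jana Eriksson, Kofi Dubois, Jonas Martin, Halima Kimura. Yusuf Baker's chain of managers is Sara Brown, Dana Ferrari, Jonas Martin, Halima Kimura. The first manager that appears in both chains is Jonas Martin.

Jonas Martin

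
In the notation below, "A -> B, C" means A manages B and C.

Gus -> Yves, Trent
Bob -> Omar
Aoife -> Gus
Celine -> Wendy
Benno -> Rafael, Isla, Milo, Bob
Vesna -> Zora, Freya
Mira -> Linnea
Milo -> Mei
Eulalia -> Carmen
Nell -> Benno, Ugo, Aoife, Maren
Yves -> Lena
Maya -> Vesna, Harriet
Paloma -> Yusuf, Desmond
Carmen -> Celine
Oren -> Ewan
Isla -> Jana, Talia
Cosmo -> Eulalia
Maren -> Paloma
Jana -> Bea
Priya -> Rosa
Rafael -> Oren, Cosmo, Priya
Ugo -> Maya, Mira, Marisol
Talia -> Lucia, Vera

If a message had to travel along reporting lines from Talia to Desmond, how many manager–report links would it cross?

Talia is 3 levels below Nell, and Desmond is 3 levels below Nell (their lowest common manager). The shortest path runs up from Talia to Nell and back down to Desmond: 3 + 3 = 6 links.

6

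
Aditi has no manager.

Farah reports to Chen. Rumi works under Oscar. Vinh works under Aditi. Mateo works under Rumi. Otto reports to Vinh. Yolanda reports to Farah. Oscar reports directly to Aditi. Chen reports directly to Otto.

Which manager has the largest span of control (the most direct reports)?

Direct-report counts: Aditi has 2; Oscar has 1; Rumi has 1; Vinh has 1; Otto has 1; Chen has 1; Farah has 1. The largest is 2, held by Aditi.

Aditi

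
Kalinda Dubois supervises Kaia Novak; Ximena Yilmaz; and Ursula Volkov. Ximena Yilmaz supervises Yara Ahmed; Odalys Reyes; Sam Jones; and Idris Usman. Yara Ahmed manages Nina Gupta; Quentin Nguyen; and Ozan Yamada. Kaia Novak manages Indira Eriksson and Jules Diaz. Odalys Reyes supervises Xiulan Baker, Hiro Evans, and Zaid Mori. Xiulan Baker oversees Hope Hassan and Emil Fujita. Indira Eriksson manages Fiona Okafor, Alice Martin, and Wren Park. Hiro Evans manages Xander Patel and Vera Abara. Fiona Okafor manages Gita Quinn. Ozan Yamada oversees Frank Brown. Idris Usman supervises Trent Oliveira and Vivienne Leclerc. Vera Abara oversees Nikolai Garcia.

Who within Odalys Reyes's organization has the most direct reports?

Direct-report counts within Odalys Reyes's organization: Odalys Reyes has 3; Hiro Evans has 2; Vera Abara has 1; Xiulan Baker has 2. The largest is 3, held by Odalys Reyes.

Odalys Reyes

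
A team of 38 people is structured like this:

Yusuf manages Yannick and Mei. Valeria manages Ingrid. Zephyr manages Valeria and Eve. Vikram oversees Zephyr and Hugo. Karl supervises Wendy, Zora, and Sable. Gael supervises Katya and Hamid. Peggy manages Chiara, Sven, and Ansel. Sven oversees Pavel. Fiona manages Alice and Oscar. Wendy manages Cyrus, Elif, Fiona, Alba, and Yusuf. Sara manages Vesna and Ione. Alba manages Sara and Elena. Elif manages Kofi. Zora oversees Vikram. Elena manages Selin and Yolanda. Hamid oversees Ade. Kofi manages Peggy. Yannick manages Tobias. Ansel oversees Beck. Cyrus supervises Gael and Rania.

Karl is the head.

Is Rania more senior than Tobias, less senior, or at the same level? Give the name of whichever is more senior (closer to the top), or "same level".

Rania

Rania is 3 levels below Karl; Tobias is 4. Rania is higher.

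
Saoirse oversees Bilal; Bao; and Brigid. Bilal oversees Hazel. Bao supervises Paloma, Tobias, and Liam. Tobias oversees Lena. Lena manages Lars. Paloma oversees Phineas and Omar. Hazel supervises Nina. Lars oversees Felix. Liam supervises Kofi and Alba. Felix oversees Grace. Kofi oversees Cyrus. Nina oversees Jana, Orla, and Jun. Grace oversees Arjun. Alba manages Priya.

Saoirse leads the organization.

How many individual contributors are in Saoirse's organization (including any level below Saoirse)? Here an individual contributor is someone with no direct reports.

The people in Saoirse's organization with no one reporting to them are Brigid, Priya, Cyrus, Omar, Phineas, Arjun, Jun, Orla, Jana. That is 9.

9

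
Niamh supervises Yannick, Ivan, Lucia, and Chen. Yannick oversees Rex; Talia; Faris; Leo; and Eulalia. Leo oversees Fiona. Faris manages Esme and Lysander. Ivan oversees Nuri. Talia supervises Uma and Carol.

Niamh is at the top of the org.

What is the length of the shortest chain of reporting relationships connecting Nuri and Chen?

3

Nuri is 2 levels below Niamh, and Chen is 1 level below Niamh (their lowest common manager). The shortest path runs up from Nuri to Niamh and back down to Chen: 2 + 1 = 3 links.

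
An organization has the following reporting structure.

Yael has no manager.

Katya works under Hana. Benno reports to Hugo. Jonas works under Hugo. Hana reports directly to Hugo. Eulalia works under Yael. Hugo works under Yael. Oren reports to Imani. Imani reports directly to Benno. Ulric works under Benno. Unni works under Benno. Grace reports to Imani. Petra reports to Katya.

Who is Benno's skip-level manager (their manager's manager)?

Benno reports to Hugo, and Hugo reports to Yael. So Benno's skip-level manager is Yael.

Yael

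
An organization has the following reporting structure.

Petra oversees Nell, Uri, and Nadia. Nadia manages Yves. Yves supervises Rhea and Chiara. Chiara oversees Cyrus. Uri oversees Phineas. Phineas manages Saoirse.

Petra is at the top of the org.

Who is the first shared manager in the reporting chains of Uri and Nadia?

Uri's chain of managers is Petra. Nadia's chain of managers is Petra. The first manager that appears in both chains is Petra.

Petra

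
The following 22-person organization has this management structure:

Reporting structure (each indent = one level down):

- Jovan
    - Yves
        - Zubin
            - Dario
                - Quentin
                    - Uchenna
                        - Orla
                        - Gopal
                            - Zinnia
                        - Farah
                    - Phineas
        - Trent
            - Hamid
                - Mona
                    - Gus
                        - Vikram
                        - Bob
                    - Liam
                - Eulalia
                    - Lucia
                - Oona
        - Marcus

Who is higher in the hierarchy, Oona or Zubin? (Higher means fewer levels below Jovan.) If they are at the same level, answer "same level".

Zubin

Oona is 4 levels below Jovan; Zubin is 2. Zubin is higher.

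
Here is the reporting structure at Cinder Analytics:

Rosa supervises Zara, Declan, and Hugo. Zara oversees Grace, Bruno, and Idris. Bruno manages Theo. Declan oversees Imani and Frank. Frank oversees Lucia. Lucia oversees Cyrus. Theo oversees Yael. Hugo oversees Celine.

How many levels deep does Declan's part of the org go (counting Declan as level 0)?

The longest chain under Declan runs Declan → Frank → Lucia → Cyrus, which is 3 levels below Declan.

3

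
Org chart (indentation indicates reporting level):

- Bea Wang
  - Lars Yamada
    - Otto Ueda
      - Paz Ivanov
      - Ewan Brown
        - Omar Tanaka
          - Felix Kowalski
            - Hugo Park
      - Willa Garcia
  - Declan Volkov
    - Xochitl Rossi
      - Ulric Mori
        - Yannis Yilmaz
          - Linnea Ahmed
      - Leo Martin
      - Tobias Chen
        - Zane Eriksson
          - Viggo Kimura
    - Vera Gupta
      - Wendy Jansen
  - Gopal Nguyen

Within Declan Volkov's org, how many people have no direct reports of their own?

The people in Declan Volkov's organization with no one reporting to them are Wendy Jansen, Viggo Kimura, Leo Martin, Linnea Ahmed. That is 4.

4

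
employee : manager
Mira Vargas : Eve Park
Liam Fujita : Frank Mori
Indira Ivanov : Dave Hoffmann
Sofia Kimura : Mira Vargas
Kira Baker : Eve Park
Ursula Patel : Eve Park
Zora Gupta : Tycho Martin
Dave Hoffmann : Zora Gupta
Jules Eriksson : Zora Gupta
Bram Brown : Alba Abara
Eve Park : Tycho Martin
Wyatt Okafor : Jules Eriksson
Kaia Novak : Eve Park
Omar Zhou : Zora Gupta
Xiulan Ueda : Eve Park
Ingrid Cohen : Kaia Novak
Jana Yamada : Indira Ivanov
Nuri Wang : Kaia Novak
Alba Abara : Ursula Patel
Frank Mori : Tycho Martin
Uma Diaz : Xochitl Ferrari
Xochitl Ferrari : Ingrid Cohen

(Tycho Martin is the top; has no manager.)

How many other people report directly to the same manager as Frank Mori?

Frank Mori reports to Tycho Martin. Tycho Martin's other direct reports are Eve Park, Zora Gupta — 2 peers.

2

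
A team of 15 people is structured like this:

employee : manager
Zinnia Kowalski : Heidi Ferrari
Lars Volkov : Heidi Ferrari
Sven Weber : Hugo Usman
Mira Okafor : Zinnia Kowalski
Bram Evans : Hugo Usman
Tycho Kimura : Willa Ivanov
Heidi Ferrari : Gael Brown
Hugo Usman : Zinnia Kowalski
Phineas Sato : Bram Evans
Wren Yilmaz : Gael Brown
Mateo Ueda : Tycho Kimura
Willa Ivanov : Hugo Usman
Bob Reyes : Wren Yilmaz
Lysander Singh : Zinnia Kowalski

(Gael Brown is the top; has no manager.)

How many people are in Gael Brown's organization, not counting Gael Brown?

14

Gael Brown directly manages Heidi Ferrari, Wren Yilmaz. Under Heidi Ferrari: Zinnia Kowalski, Lysander Singh, Hugo Usman, Bram Evans, Phineas Sato, Willa Ivanov, Tycho Kimura, Mateo Ueda, Sven Weber, Mira Okafor, Lars Volkov (11). Under Wren Yilmaz: Bob Reyes (1). So Gael Brown's organization is 2 direct reports plus everyone under them: 12 + 2 = 14.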